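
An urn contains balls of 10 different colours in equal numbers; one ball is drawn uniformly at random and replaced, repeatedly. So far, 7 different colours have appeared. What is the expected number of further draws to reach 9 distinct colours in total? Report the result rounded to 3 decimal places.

8.333

From k distinct to k+1 distinct takes on average 10/(10-k) draws.
Sum over k = 7,...,8: E = 10/3 + 10/2 = 8.3333.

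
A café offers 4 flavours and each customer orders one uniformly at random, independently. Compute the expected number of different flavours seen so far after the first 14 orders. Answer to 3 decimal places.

For each flavour, P(seen in 14 orders) = 1 - (3/4)^14 = 0.9822.
By linearity of expectation, E[distinct seen] = 4·(1 - (3/4)^14) = 3.9287.

3.929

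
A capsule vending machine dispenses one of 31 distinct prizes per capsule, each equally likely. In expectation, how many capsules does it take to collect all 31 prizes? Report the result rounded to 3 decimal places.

After k distinct prizes have appeared, the next capsule gives a new one with probability (31-k)/31, so the expected wait for the (k+1)-th is 31/(31-k).
E[T] = 31/31 + 31/30 + 31/29 + ... + 31/2 + 31/1 = 31·H_{31}.
H_{31} = 4.0272, so E[T] = 124.8446.

124.845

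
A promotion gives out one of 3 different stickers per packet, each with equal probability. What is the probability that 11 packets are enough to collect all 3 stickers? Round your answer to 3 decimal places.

Let A_i be the event that sticker i is missing after 11 packets. By inclusion–exclusion on the A_i,
P(all seen) = Σ_{j=0}^{3} (-1)^j C(3,j)((3-j)/3)^11
= 1.0000 - 0.0347 + 0.0000 - 0.0000
= 0.9653.

0.965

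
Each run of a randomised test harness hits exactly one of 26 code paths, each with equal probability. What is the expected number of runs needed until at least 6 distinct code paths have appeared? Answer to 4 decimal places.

Going from k to k+1 distinct takes a geometric number of runs with mean 26/(26-k).
Sum over k = 0,...,5: E = 26/26 + 26/25 + 26/24 + 26/23 + 26/22 + 26/21 = 6.67368.

6.6737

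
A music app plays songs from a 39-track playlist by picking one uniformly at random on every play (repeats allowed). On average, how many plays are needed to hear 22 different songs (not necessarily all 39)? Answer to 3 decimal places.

31.746

With k distinct songs already seen, the next new one arrives after an expected 39/(39-k) plays.
Sum over k = 0,...,21: E = 39/39 + 39/38 + 39/37 + ... + 39/19 + 39/18 = 31.7456.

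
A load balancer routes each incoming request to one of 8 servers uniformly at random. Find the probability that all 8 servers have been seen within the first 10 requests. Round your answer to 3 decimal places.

0.028

Let A_i be the event that server i is missing after 10 requests. By inclusion–exclusion on the A_i,
P(all seen) = Σ_{j=0}^{8} (-1)^j C(8,j)((8-j)/8)^10
= 1.0000 - 2.1046 + 1.5768 - 0.5093 + 0.0684 - 0.0031 + 0.0000 - 0.0000 + 0.0000
= 0.0282.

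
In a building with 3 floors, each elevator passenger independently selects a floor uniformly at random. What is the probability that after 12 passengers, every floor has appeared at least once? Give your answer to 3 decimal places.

0.977

By inclusion–exclusion over which floors are missing,
P(all seen) = Σ_{j=0}^{3} (-1)^j C(3,j)((3-j)/3)^12
= 1.0000 - 0.0231 + 0.0000 - 0.0000
= 0.9769.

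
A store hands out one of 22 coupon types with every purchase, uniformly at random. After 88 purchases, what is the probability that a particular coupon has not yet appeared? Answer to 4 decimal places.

Each purchase misses the fixed coupon with probability (22-1)/22 = 21/22, independently.
P(still missing after 88) = (21/22)^88 = 0.01668.

0.0167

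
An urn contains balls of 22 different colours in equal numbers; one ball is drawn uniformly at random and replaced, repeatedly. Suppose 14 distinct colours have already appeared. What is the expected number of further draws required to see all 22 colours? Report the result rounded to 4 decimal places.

With k distinct colours already seen, the next new one takes an expected 22/(22-k) draws.
Sum over k = 14,...,21: E = 22/8 + 22/7 + 22/6 + ... + 22/2 + 22/1 = 59.79286.

59.7929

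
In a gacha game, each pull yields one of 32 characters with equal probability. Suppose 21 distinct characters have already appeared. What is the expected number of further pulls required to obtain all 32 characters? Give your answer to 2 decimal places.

96.64

The wait to go from k to k+1 distinct characters is geometric with mean 32/(32-k).
Sum over k = 21,...,31: E = 32/11 + 32/10 + 32/9 + ... + 32/2 + 32/1 = 96.636.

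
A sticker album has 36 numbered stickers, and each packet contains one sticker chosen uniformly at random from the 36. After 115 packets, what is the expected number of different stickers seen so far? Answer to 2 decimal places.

34.59

For each sticker, P(seen in 115 packets) = 1 - (35/36)^115 = 0.961.
By linearity of expectation, E[distinct seen] = 36·(1 - (35/36)^115) = 34.590.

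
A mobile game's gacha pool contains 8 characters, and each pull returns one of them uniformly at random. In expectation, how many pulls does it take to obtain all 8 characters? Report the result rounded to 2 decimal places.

21.74

After k distinct characters have appeared, the next pull gives a new one with probability (8-k)/8, so the expected wait for the (k+1)-th is 8/(8-k).
E[T] = 8/8 + 8/7 + 8/6 + ... + 8/2 + 8/1 = 8·H_{8}.
H_{8} = 2.718, so E[T] = 21.743.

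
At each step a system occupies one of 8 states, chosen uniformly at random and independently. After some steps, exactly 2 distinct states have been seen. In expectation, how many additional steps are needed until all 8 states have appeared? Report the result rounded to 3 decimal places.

19.600

The wait to go from k to k+1 distinct states is geometric with mean 8/(8-k).
Sum over k = 2,...,7: E = 8/6 + 8/5 + 8/4 + 8/3 + 8/2 + 8/1 = 19.6000.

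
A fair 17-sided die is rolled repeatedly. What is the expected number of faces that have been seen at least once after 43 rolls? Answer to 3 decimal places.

15.746

For each face, P(seen in 43 rolls) = 1 - (16/17)^43 = 0.9262.
By linearity of expectation, E[distinct seen] = 17·(1 - (16/17)^43) = 15.7460.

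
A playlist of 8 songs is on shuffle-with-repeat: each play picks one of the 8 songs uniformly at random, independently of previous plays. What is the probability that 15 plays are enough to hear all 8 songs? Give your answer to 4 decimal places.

0.2482

By inclusion–exclusion over which songs are missing,
P(all seen) = Σ_{j=0}^{8} (-1)^j C(8,j)((8-j)/8)^15
= 1.00000 - 1.07947 + 0.37418 - 0.04857 + 0.00214 - 0.00002 + 0.00000 - 0.00000 + 0.00000
= 0.24825.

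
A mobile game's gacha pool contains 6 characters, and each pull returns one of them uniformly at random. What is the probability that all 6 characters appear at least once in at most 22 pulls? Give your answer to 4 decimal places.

0.8933

Let A_i be the event that character i is missing after 22 pulls. By inclusion–exclusion on the A_i,
P(all seen) = Σ_{j=0}^{6} (-1)^j C(6,j)((6-j)/6)^22
= 1.00000 - 0.10868 + 0.00200 - 0.00000 + 0.00000 - 0.00000 + 0.00000
= 0.89332.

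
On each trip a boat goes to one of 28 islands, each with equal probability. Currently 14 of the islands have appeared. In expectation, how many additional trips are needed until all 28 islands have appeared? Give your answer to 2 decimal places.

With k distinct islands already seen, the next new one takes an expected 28/(28-k) trips.
Sum over k = 14,...,27: E = 28/14 + 28/13 + 28/12 + ... + 28/2 + 28/1 = 91.044.

91.04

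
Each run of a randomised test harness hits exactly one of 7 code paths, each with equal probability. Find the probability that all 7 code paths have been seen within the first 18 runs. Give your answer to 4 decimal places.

0.6112

By inclusion–exclusion over which code paths are missing,
P(all seen) = Σ_{j=0}^{7} (-1)^j C(7,j)((7-j)/7)^18
= 1.00000 - 0.43657 + 0.04919 - 0.00148 + 0.00001 - 0.00000 + 0.00000 - 0.00000
= 0.61115.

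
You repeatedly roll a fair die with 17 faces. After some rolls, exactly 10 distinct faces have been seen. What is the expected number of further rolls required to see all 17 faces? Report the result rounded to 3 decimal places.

44.079

The wait to go from k to k+1 distinct faces is geometric with mean 17/(17-k).
Sum over k = 10,...,16: E = 17/7 + 17/6 + 17/5 + ... + 17/2 + 17/1 = 44.0786.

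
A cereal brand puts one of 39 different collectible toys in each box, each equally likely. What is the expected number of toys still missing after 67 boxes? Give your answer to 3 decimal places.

6.843

For each toy, P(unseen after 67) = (38/39)^67 = 0.1755.
By linearity of expectation, E[unseen] = 39·(38/39)^67 = 6.8428.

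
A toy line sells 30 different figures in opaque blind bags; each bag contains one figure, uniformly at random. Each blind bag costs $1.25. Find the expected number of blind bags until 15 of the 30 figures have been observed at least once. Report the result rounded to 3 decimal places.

With k distinct figures already seen, the next new one arrives after an expected 30/(30-k) blind bags.
Sum over k = 0,...,14: E = 30/30 + 30/29 + 30/28 + ... + 30/17 + 30/16 = 20.3027.

20.303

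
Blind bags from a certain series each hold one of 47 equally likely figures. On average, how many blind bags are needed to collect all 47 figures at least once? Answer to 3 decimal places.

Split into phases: going from k distinct to k+1 distinct takes on average 47/(47-k) blind bags.
E[T] = 47/47 + 47/46 + 47/45 + ... + 47/2 + 47/1 = 47·H_{47}.
H_{47} = 4.4380, so E[T] = 208.5843.

208.584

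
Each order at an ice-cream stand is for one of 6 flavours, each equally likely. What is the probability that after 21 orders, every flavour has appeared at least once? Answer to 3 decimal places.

0.873

By inclusion–exclusion over which flavours are missing,
P(all seen) = Σ_{j=0}^{6} (-1)^j C(6,j)((6-j)/6)^21
= 1.0000 - 0.1304 + 0.0030 - 0.0000 + 0.0000 - 0.0000 + 0.0000
= 0.8726.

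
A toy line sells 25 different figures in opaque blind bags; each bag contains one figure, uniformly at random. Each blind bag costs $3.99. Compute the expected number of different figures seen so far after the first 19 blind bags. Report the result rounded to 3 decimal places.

For each figure, P(seen in 19 blind bags) = 1 - (24/25)^19 = 0.5396.
By linearity of expectation, E[distinct seen] = 25·(1 - (24/25)^19) = 13.4895.

13.490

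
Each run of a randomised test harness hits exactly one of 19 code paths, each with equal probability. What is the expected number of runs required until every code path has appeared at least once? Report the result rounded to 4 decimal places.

67.4071

The wait to go from k to k+1 distinct code paths is geometric with mean 19/(19-k).
E[T] = 19/19 + 19/18 + 19/17 + ... + 19/2 + 19/1 = 19·H_{19}.
H_{19} = 3.54774, so E[T] = 67.40705.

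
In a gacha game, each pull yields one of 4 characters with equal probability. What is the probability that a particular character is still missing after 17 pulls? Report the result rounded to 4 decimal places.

Each pull misses the fixed character with probability (4-1)/4 = 3/4, independently.
P(still missing after 17) = (3/4)^17 = 0.00752.

0.0075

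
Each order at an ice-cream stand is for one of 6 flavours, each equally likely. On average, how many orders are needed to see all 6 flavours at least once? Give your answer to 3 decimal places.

14.700

The wait to go from k to k+1 distinct flavours is geometric with mean 6/(6-k).
E[T] = 6/6 + 6/5 + 6/4 + 6/3 + 6/2 + 6/1 = 6·H_{6}.
H_{6} = 2.4500, so E[T] = 14.7000.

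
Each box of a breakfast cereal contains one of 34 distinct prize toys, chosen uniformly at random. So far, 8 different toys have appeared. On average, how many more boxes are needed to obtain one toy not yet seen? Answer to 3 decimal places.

1.308

The number of boxes until the next new toy is geometric with success probability 26/34, so its mean is 34/26.
E = 34/26 = 1.3077.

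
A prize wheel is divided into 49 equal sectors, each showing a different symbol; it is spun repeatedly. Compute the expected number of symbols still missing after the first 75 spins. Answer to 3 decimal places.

For each symbol, P(unseen after 75) = (48/49)^75 = 0.2130.
By linearity of expectation, E[unseen] = 49·(48/49)^75 = 10.4372.

10.437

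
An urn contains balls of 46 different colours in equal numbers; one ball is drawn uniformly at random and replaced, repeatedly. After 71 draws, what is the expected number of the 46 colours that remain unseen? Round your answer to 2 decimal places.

9.66

For each colour, P(unseen after 71) = (45/46)^71 = 0.210.
By linearity of expectation, E[unseen] = 46·(45/46)^71 = 9.661.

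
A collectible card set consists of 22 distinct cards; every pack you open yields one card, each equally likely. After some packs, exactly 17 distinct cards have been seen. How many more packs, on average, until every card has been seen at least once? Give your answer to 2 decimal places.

50.23

With k distinct cards already seen, the next new one takes an expected 22/(22-k) packs.
Sum over k = 17,...,21: E = 22/5 + 22/4 + 22/3 + 22/2 + 22/1 = 50.233.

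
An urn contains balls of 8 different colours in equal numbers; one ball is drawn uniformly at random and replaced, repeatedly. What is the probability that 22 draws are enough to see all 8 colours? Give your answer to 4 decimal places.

0.6243

By inclusion–exclusion over which colours are missing,
P(all seen) = Σ_{j=0}^{8} (-1)^j C(8,j)((8-j)/8)^22
= 1.00000 - 0.42390 + 0.04995 - 0.00181 + 0.00002 - 0.00000 + 0.00000 - 0.00000 + 0.00000
= 0.62425.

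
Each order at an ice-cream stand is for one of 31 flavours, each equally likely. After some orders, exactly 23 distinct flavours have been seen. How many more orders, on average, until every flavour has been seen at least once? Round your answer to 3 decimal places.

84.254

With k distinct flavours already seen, the next new one takes an expected 31/(31-k) orders.
Sum over k = 23,...,30: E = 31/8 + 31/7 + 31/6 + ... + 31/2 + 31/1 = 84.2536.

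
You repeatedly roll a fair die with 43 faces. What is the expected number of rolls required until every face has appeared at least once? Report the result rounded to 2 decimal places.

187.05

Split into phases: going from k distinct to k+1 distinct takes on average 43/(43-k) rolls.
E[T] = 43/43 + 43/42 + 43/41 + ... + 43/2 + 43/1 = 43·H_{43}.
H_{43} = 4.350, so E[T] = 187.050.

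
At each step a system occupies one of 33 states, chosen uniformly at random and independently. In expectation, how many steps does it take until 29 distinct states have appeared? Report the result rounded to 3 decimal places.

66.180

With k distinct states already seen, the next new one arrives after an expected 33/(33-k) steps.
Sum over k = 0,...,28: E = 33/33 + 33/32 + 33/31 + ... + 33/6 + 33/5 = 66.1803.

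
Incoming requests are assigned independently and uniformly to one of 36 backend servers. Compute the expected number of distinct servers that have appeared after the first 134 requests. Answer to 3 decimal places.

35.174

For each server, P(seen in 134 requests) = 1 - (35/36)^134 = 0.9771.
By linearity of expectation, E[distinct seen] = 36·(1 - (35/36)^134) = 35.1742.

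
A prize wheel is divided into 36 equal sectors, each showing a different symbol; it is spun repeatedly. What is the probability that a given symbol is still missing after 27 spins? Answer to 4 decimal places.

0.4674

Each spin misses the fixed symbol with probability (36-1)/36 = 35/36, independently.
P(still missing after 27) = (35/36)^27 = 0.46738.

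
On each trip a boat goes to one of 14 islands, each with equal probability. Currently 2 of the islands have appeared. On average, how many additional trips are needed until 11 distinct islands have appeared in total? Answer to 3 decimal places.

17.778

From k distinct to k+1 distinct takes on average 14/(14-k) trips.
Sum over k = 2,...,10: E = 14/12 + 14/11 + 14/10 + ... + 14/5 + 14/4 = 17.7783.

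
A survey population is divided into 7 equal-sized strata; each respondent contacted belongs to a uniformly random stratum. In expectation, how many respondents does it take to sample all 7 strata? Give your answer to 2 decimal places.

18.15

After k distinct strata have appeared, the next respondent gives a new one with probability (7-k)/7, so the expected wait for the (k+1)-th is 7/(7-k).
E[T] = 7/7 + 7/6 + 7/5 + ... + 7/2 + 7/1 = 7·H_{7}.
H_{7} = 2.593, so E[T] = 18.150.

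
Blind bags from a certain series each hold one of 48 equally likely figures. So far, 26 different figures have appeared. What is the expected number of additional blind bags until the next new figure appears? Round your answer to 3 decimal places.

Each blind bag yields a new figure with probability (48-26)/48 = 22/48, so the wait is geometric with mean 48/22.
E = 48/22 = 2.1818.

2.182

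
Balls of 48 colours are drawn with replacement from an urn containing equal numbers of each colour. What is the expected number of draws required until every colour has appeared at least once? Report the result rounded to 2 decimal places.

After k distinct colours have appeared, the next draw gives a new one with probability (48-k)/48, so the expected wait for the (k+1)-th is 48/(48-k).
E[T] = 48/48 + 48/47 + 48/46 + ... + 48/2 + 48/1 = 48·H_{48}.
H_{48} = 4.459, so E[T] = 214.022.

214.02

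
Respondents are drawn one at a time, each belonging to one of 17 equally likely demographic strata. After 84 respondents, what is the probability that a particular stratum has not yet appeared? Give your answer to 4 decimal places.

Each respondent misses the fixed stratum with probability (17-1)/17 = 16/17, independently.
P(still missing after 84) = (16/17)^84 = 0.00614.

0.0061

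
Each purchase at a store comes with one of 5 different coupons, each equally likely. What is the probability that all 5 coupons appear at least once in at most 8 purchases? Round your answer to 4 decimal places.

Let A_i be the event that coupon i is missing after 8 purchases. By inclusion–exclusion on the A_i,
P(all seen) = Σ_{j=0}^{5} (-1)^j C(5,j)((5-j)/5)^8
= 1.00000 - 0.83886 + 0.16796 - 0.00655 + 0.00001 - 0.00000
= 0.32256.

0.3226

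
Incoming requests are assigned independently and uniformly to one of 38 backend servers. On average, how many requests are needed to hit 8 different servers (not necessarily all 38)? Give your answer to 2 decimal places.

8.85

Going from k to k+1 distinct takes a geometric number of requests with mean 38/(38-k).
Sum over k = 0,...,7: E = 38/38 + 38/37 + 38/36 + ... + 38/32 + 38/31 = 8.851.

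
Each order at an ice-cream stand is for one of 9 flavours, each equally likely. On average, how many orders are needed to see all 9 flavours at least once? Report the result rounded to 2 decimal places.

25.46

The wait to go from k to k+1 distinct flavours is geometric with mean 9/(9-k).
E[T] = 9/9 + 9/8 + 9/7 + ... + 9/2 + 9/1 = 9·H_{9}.
H_{9} = 2.829, so E[T] = 25.461.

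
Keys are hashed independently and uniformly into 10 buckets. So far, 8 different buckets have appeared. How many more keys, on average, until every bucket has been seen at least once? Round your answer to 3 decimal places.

15.000

The wait to go from k to k+1 distinct buckets is geometric with mean 10/(10-k).
Sum over k = 8,...,9: E = 10/2 + 10/1 = 15.0000.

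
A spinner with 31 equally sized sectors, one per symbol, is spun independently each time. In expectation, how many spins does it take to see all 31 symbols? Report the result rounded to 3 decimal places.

Split into phases: going from k distinct to k+1 distinct takes on average 31/(31-k) spins.
E[T] = 31/31 + 31/30 + 31/29 + ... + 31/2 + 31/1 = 31·H_{31}.
H_{31} = 4.0272, so E[T] = 124.8446.

124.845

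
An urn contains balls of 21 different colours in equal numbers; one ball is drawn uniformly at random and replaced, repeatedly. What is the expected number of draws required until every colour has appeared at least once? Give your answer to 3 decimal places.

Split into phases: going from k distinct to k+1 distinct takes on average 21/(21-k) draws.
E[T] = 21/21 + 21/20 + 21/19 + ... + 21/2 + 21/1 = 21·H_{21}.
H_{21} = 3.6454, so E[T] = 76.5525.

76.553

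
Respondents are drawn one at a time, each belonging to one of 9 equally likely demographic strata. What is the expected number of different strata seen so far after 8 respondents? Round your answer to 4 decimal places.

5.4923

For each stratum, P(seen in 8 respondents) = 1 - (8/9)^8 = 0.61026.
By linearity of expectation, E[distinct seen] = 9·(1 - (8/9)^8) = 5.49230.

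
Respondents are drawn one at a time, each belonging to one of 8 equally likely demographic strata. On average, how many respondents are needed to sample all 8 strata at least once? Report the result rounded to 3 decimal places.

21.743

The wait to go from k to k+1 distinct strata is geometric with mean 8/(8-k).
E[T] = 8/8 + 8/7 + 8/6 + ... + 8/2 + 8/1 = 8·H_{8}.
H_{8} = 2.7179, so E[T] = 21.7429.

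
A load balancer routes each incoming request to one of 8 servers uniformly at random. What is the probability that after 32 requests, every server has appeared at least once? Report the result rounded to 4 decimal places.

0.8913

Let A_i be the event that server i is missing after 32 requests. By inclusion–exclusion on the A_i,
P(all seen) = Σ_{j=0}^{8} (-1)^j C(8,j)((8-j)/8)^32
= 1.00000 - 0.11152 + 0.00281 - 0.00002 + 0.00000 - 0.00000 + 0.00000 - 0.00000 + 0.00000
= 0.89128.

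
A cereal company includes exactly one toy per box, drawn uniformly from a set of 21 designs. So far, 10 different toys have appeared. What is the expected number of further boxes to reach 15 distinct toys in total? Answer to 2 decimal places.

11.97

From k distinct to k+1 distinct takes on average 21/(21-k) boxes.
Sum over k = 10,...,14: E = 21/11 + 21/10 + 21/9 + 21/8 + 21/7 = 11.967.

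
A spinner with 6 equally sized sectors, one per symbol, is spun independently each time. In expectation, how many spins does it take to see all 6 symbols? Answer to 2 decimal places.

14.70

Split into phases: going from k distinct to k+1 distinct takes on average 6/(6-k) spins.
E[T] = 6/6 + 6/5 + 6/4 + 6/3 + 6/2 + 6/1 = 6·H_{6}.
H_{6} = 2.450, so E[T] = 14.700.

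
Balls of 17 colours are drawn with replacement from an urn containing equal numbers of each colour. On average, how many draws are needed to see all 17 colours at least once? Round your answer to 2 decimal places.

58.47

The wait to go from k to k+1 distinct colours is geometric with mean 17/(17-k).
E[T] = 17/17 + 17/16 + 17/15 + ... + 17/2 + 17/1 = 17·H_{17}.
H_{17} = 3.440, so E[T] = 58.472.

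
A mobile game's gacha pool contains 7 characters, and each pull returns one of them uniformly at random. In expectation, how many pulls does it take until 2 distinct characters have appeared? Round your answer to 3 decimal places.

Going from k to k+1 distinct takes a geometric number of pulls with mean 7/(7-k).
Sum over k = 0,...,1: E = 7/7 + 7/6 = 2.1667.

2.167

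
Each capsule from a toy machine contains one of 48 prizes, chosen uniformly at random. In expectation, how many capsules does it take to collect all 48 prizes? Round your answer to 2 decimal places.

214.02

The wait to go from k to k+1 distinct prizes is geometric with mean 48/(48-k).
E[T] = 48/48 + 48/47 + 48/46 + ... + 48/2 + 48/1 = 48·H_{48}.
H_{48} = 4.459, so E[T] = 214.022.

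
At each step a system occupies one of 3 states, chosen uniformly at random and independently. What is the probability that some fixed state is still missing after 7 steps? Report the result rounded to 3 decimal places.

On each step the fixed state fails to appear with probability 2/3.
P(still missing after 7) = (2/3)^7 = 0.0585.

0.059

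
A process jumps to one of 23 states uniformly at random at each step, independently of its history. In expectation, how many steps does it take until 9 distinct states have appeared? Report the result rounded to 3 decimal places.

11.103

With k distinct states already seen, the next new one arrives after an expected 23/(23-k) steps.
Sum over k = 0,...,8: E = 23/23 + 23/22 + 23/21 + ... + 23/16 + 23/15 = 11.1028.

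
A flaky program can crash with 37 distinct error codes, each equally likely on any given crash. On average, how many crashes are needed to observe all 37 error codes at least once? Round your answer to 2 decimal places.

155.46

After k distinct error codes have appeared, the next crash gives a new one with probability (37-k)/37, so the expected wait for the (k+1)-th is 37/(37-k).
E[T] = 37/37 + 37/36 + 37/35 + ... + 37/2 + 37/1 = 37·H_{37}.
H_{37} = 4.202, so E[T] = 155.459.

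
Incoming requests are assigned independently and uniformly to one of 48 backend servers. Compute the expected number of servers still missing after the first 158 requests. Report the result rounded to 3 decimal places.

For each server, P(unseen after 158) = (47/48)^158 = 0.0359.
By linearity of expectation, E[unseen] = 48·(47/48)^158 = 1.7242.

1.724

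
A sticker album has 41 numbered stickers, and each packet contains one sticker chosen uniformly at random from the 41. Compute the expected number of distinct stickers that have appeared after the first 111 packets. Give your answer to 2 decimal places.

38.35

For each sticker, P(seen in 111 packets) = 1 - (40/41)^111 = 0.935.
By linearity of expectation, E[distinct seen] = 41·(1 - (40/41)^111) = 38.355.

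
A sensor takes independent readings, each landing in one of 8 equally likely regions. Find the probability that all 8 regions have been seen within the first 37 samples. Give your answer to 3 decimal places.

0.943

Let A_i be the event that region i is missing after 37 samples. By inclusion–exclusion on the A_i,
P(all seen) = Σ_{j=0}^{8} (-1)^j C(8,j)((8-j)/8)^37
= 1.0000 - 0.0572 + 0.0007 - 0.0000 + 0.0000 - 0.0000 + 0.0000 - 0.0000 + 0.0000
= 0.9435.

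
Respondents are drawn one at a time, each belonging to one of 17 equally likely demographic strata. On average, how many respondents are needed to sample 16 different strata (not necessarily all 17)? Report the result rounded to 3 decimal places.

Going from k to k+1 distinct takes a geometric number of respondents with mean 17/(17-k).
Sum over k = 0,...,15: E = 17/17 + 17/16 + 17/15 + ... + 17/3 + 17/2 = 41.4724.

41.472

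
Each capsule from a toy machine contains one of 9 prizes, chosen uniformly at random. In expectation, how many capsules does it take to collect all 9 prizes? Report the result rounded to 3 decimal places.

25.461

After k distinct prizes have appeared, the next capsule gives a new one with probability (9-k)/9, so the expected wait for the (k+1)-th is 9/(9-k).
E[T] = 9/9 + 9/8 + 9/7 + ... + 9/2 + 9/1 = 9·H_{9}.
H_{9} = 2.8290, so E[T] = 25.4607.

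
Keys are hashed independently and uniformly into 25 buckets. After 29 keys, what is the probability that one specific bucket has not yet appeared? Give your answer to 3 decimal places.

0.306

Each key misses the fixed bucket with probability (25-1)/25 = 24/25, independently.
P(still missing after 29) = (24/25)^29 = 0.3061.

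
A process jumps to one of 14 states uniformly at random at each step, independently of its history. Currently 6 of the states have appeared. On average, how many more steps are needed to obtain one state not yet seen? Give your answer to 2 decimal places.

1.75

Each step yields a new state with probability (14-6)/14 = 8/14, so the wait is geometric with mean 14/8.
E = 14/8 = 1.750.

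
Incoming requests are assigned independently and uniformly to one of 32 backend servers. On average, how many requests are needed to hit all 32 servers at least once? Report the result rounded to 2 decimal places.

The wait to go from k to k+1 distinct servers is geometric with mean 32/(32-k).
E[T] = 32/32 + 32/31 + 32/30 + ... + 32/2 + 32/1 = 32·H_{32}.
H_{32} = 4.058, so E[T] = 129.872.

129.87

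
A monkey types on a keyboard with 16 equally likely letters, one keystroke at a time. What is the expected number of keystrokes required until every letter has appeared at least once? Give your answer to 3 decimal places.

54.092

After k distinct letters have appeared, the next keystroke gives a new one with probability (16-k)/16, so the expected wait for the (k+1)-th is 16/(16-k).
E[T] = 16/16 + 16/15 + 16/14 + ... + 16/2 + 16/1 = 16·H_{16}.
H_{16} = 3.3807, so E[T] = 54.0917.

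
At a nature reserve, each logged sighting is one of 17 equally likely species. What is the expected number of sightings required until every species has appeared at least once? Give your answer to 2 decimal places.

58.47

After k distinct species have appeared, the next sighting gives a new one with probability (17-k)/17, so the expected wait for the (k+1)-th is 17/(17-k).
E[T] = 17/17 + 17/16 + 17/15 + ... + 17/2 + 17/1 = 17·H_{17}.
H_{17} = 3.440, so E[T] = 58.472.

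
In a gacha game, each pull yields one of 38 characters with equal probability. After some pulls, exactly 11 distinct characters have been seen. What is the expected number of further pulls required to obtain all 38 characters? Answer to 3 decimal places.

From k distinct to k+1 distinct takes on average 38/(38-k) pulls.
Sum over k = 11,...,37: E = 38/27 + 38/26 + 38/25 + ... + 38/2 + 38/1 = 147.8754.

147.875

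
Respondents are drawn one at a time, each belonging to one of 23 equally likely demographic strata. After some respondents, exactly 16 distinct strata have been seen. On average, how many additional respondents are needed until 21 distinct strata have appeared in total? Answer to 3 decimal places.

25.136

From k distinct to k+1 distinct takes on average 23/(23-k) respondents.
Sum over k = 16,...,20: E = 23/7 + 23/6 + 23/5 + 23/4 + 23/3 = 25.1357.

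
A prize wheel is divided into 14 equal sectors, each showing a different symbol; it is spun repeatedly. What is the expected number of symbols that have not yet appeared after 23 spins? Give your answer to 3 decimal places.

For each symbol, P(unseen after 23) = (13/14)^23 = 0.1819.
By linearity of expectation, E[unseen] = 14·(13/14)^23 = 2.5461.

2.546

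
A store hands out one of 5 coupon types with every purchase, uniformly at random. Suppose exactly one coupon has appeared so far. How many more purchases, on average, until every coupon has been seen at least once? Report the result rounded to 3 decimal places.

From k distinct to k+1 distinct takes on average 5/(5-k) purchases.
Sum over k = 1,...,4: E = 5/4 + 5/3 + 5/2 + 5/1 = 10.4167.

10.417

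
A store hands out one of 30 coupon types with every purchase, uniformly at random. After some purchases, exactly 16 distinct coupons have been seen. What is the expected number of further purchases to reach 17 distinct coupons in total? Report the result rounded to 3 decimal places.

2.143

With k distinct coupons already seen, the next new one takes an expected 30/(30-k) purchases.
Only the k = 16 term is needed: E = 30/14 = 2.1429.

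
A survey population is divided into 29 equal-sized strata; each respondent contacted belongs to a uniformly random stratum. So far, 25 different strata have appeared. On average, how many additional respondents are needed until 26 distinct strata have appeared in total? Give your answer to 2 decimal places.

7.25

With k distinct strata already seen, the next new one takes an expected 29/(29-k) respondents.
Only the k = 25 term is needed: E = 29/4 = 7.250.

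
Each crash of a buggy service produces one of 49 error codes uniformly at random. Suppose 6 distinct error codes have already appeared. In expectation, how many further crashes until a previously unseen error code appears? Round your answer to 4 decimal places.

1.1395

The number of crashes until the next new error code is geometric with success probability 43/49, so its mean is 49/43.
E = 49/43 = 1.13953.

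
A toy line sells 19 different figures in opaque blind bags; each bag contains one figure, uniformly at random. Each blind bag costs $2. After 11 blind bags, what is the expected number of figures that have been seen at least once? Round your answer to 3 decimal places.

8.518

For each figure, P(seen in 11 blind bags) = 1 - (18/19)^11 = 0.4483.
By linearity of expectation, E[distinct seen] = 19·(1 - (18/19)^11) = 8.5176.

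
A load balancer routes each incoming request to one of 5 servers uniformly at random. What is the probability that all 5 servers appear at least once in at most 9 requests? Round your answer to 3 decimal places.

By inclusion–exclusion over which servers are missing,
P(all seen) = Σ_{j=0}^{5} (-1)^j C(5,j)((5-j)/5)^9
= 1.0000 - 0.6711 + 0.1008 - 0.0026 + 0.0000 - 0.0000
= 0.4271.

0.427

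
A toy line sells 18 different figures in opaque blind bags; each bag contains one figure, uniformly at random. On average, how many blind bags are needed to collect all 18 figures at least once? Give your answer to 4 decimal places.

Split into phases: going from k distinct to k+1 distinct takes on average 18/(18-k) blind bags.
E[T] = 18/18 + 18/17 + 18/16 + ... + 18/2 + 18/1 = 18·H_{18}.
H_{18} = 3.49511, so E[T] = 62.91195.

62.9119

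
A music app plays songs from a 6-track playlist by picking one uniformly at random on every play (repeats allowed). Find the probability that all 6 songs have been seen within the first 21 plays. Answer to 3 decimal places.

0.873

Let A_i be the event that song i is missing after 21 plays. By inclusion–exclusion on the A_i,
P(all seen) = Σ_{j=0}^{6} (-1)^j C(6,j)((6-j)/6)^21
= 1.0000 - 0.1304 + 0.0030 - 0.0000 + 0.0000 - 0.0000 + 0.0000
= 0.8726.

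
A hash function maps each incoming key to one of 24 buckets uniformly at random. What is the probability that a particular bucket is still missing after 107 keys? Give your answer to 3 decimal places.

Each key misses the fixed bucket with probability (24-1)/24 = 23/24, independently.
P(still missing after 107) = (23/24)^107 = 0.0105.

0.011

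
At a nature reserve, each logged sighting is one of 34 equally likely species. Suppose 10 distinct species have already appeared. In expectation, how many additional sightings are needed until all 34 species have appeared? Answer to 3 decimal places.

With k distinct species already seen, the next new one takes an expected 34/(34-k) sightings.
Sum over k = 10,...,33: E = 34/24 + 34/23 + 34/22 + ... + 34/2 + 34/1 = 128.3826.

128.383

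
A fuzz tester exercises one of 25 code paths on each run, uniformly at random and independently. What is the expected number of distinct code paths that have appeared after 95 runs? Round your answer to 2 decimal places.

24.48

For each code path, P(seen in 95 runs) = 1 - (24/25)^95 = 0.979.
By linearity of expectation, E[distinct seen] = 25·(1 - (24/25)^95) = 24.483.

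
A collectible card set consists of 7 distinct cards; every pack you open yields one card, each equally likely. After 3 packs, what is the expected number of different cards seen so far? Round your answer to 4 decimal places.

2.5918

For each card, P(seen in 3 packs) = 1 - (6/7)^3 = 0.37026.
By linearity of expectation, E[distinct seen] = 7·(1 - (6/7)^3) = 2.59184.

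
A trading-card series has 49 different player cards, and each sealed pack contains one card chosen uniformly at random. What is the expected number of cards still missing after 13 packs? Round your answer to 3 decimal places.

For each card, P(unseen after 13) = (48/49)^13 = 0.7649.
By linearity of expectation, E[unseen] = 49·(48/49)^13 = 37.4786.

37.479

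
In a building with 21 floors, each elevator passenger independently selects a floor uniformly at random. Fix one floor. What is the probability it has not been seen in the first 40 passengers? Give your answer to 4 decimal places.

0.1420

On each passenger the fixed floor fails to appear with probability 20/21.
P(still missing after 40) = (20/21)^40 = 0.14205.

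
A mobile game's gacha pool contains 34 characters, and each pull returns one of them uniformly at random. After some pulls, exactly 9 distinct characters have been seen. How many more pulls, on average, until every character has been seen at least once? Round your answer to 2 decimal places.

129.74

The wait to go from k to k+1 distinct characters is geometric with mean 34/(34-k).
Sum over k = 9,...,33: E = 34/25 + 34/24 + 34/23 + ... + 34/2 + 34/1 = 129.743.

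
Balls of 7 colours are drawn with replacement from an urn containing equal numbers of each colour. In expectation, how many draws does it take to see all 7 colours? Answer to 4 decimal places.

18.1500

After k distinct colours have appeared, the next draw gives a new one with probability (7-k)/7, so the expected wait for the (k+1)-th is 7/(7-k).
E[T] = 7/7 + 7/6 + 7/5 + ... + 7/2 + 7/1 = 7·H_{7}.
H_{7} = 2.59286, so E[T] = 18.15000.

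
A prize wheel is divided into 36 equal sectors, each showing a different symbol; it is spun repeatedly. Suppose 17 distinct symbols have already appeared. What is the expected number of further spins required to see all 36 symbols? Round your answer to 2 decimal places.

127.72

With k distinct symbols already seen, the next new one takes an expected 36/(36-k) spins.
Sum over k = 17,...,35: E = 36/19 + 36/18 + 36/17 + ... + 36/2 + 36/1 = 127.719.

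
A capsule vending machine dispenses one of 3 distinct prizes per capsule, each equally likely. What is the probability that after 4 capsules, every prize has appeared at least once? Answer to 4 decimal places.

Let A_i be the event that prize i is missing after 4 capsules. By inclusion–exclusion on the A_i,
P(all seen) = Σ_{j=0}^{3} (-1)^j C(3,j)((3-j)/3)^4
= 1.00000 - 0.59259 + 0.03704 - 0.00000
= 0.44444.

0.4444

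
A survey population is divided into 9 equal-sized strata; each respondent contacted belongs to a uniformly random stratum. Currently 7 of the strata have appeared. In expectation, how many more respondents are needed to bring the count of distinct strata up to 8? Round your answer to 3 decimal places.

4.500

The wait to go from k to k+1 distinct strata is geometric with mean 9/(9-k).
Only the k = 7 term is needed: E = 9/2 = 4.5000.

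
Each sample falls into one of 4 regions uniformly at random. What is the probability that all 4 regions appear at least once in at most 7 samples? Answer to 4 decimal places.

By inclusion–exclusion over which regions are missing,
P(all seen) = Σ_{j=0}^{4} (-1)^j C(4,j)((4-j)/4)^7
= 1.00000 - 0.53394 + 0.04688 - 0.00024 + 0.00000
= 0.51270.

0.5127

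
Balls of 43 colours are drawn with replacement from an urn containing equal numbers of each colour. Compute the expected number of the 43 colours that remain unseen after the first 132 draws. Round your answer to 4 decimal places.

For each colour, P(unseen after 132) = (42/43)^132 = 0.04478.
By linearity of expectation, E[unseen] = 43·(42/43)^132 = 1.92548.

1.9255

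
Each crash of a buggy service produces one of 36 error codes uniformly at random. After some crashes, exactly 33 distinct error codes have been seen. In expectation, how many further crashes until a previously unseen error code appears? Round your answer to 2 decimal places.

12.00

The number of crashes until the next new error code is geometric with success probability 3/36, so its mean is 36/3.
E = 36/3 = 12.000.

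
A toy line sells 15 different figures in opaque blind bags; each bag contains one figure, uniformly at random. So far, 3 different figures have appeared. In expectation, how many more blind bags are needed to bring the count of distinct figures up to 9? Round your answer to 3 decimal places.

From k distinct to k+1 distinct takes on average 15/(15-k) blind bags.
Sum over k = 3,...,8: E = 15/12 + 15/11 + 15/10 + 15/9 + 15/8 + 15/7 = 9.7982.

9.798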